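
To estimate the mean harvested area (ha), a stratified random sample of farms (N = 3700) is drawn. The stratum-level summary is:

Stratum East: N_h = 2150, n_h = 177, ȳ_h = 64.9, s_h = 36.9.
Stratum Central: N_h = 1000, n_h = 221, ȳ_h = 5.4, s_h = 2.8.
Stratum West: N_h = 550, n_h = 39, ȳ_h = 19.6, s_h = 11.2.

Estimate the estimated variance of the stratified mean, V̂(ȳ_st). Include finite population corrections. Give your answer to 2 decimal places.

V̂(ȳ_st) = Σ W_h² (1 − n_h/N_h) s_h²/n_h, with W_h = N_h/N and N = 3700:
  stratum East: (2150/3700)²·(1 − 177/2150)·36.9²/177 = 2.38364
  stratum Central: (1000/3700)²·(1 − 221/1000)·2.8²/221 = 0.00201863
  stratum West: (550/3700)²·(1 − 39/550)·11.2²/39 = 0.0660316
V̂(ȳ_st) = 2.4517

V̂(ȳ_st) ≈ 2.45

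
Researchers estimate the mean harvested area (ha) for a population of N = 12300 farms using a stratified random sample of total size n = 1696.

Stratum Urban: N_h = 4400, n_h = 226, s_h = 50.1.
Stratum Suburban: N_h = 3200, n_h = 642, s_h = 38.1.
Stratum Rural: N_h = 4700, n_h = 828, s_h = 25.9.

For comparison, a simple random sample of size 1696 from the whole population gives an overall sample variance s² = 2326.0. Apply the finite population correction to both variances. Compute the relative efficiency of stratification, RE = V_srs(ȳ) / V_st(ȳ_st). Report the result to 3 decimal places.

V̂(ȳ_st) = Σ W_h² (1 − n_h/N_h) s_h²/n_h, with W_h = N_h/N and N = 12300:
  stratum Urban: (4400/12300)²·(1 − 226/4400)·50.1²/226 = 1.34822
  stratum Suburban: (3200/12300)²·(1 − 642/3200)·38.1²/642 = 0.122336
  stratum Rural: (4700/12300)²·(1 − 828/4700)·25.9²/828 = 0.0974523
V_st = 1.56801
V_srs = (1 − 1696/12300)·2326.0/1696 = 1.18236
Relative efficiency = V_srs / V_st = 1.18236/1.56801 = 0.7540

RE ≈ 0.754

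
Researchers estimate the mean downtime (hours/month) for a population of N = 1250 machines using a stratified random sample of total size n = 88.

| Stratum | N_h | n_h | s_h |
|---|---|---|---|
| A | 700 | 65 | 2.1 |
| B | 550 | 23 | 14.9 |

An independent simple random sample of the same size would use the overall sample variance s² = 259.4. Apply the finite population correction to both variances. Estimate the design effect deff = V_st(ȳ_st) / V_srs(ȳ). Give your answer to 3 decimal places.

deff ≈ 0.660

V̂(ȳ_st) = Σ W_h² (1 − n_h/N_h) s_h²/n_h, with W_h = N_h/N and N = 1250:
  stratum A: (700/1250)²·(1 − 65/700)·2.1²/65 = 0.0193009
  stratum B: (550/1250)²·(1 − 23/550)·14.9²/23 = 1.7906
V_st = 1.8099
V_srs = (1 − 88/1250)·259.4/88 = 2.74021
deff = V_st / V_srs = 1.8099/2.74021 = 0.6605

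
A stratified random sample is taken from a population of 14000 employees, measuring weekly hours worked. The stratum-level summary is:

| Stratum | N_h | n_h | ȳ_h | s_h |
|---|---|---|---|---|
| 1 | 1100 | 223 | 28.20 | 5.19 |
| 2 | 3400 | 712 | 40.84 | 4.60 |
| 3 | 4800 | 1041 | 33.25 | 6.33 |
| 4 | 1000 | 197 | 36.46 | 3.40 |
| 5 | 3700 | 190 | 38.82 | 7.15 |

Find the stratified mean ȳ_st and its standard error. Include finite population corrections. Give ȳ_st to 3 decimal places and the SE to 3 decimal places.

ȳ_st ≈ 36.398, SE ≈ 0.154

ȳ_st = Σ W_h ȳ_h = (1100·28.20 + 3400·40.84 + 4800·33.25 + 1000·36.46 + 3700·38.82)/14000 = 36.39786
V̂(ȳ_st) = Σ W_h² (1 − n_h/N_h) s_h²/n_h, with W_h = N_h/N and N = 14000:
  stratum 1: (1100/14000)²·(1 − 223/1100)·5.19²/223 = 0.000594519
  stratum 2: (3400/14000)²·(1 − 712/3400)·4.60²/712 = 0.00138576
  stratum 3: (4800/14000)²·(1 − 1041/4800)·6.33²/1041 = 0.00354335
  stratum 4: (1000/14000)²·(1 − 197/1000)·3.40²/197 = 0.000240409
  stratum 5: (3700/14000)²·(1 − 190/3700)·7.15²/190 = 0.0178284
V̂(ȳ_st) = 0.0235924
SE(ȳ_st) = √0.0235924 = 0.153598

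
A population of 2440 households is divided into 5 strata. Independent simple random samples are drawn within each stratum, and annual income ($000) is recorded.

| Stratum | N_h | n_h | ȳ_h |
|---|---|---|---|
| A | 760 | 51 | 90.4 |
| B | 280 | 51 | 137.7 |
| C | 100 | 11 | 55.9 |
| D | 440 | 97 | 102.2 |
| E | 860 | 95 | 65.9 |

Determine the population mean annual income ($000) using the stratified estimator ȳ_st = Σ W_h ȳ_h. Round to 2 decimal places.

ȳ_st ≈ 87.91

N = Σ N_h = 2440. Stratum weights W_h = N_h/N.
ȳ_st = (760·90.4 + 280·137.7 + 100·55.9 + 440·102.2 + 860·65.9) / 2440 = 87.9066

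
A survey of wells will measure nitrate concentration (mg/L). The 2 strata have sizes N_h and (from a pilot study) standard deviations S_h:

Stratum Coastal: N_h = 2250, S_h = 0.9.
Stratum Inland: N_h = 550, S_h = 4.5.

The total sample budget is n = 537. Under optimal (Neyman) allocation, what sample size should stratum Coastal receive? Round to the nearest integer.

242

Neyman allocation: n_h = n · N_h S_h / Σ N_i S_i, with n = 537.
  stratum Coastal: N_h·S_h = 2250·0.9 = 2025.00
  stratum Inland: N_h·S_h = 550·4.5 = 2475.00
Σ N_h S_h = 4500.00
n for stratum Coastal = 537·2025.00/4500.00 = 241.650 → 242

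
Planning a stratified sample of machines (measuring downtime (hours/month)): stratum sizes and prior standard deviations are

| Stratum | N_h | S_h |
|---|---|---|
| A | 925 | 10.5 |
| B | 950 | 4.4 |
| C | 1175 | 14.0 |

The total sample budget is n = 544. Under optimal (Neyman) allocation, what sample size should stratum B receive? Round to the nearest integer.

75

Neyman allocation: n_h = n · N_h S_h / Σ N_i S_i, with n = 544.
  stratum A: N_h·S_h = 925·10.5 = 9712.50
  stratum B: N_h·S_h = 950·4.4 = 4180.00
  stratum C: N_h·S_h = 1175·14.0 = 16450.00
Σ N_h S_h = 30342.50
n for stratum B = 544·4180.00/30342.50 = 74.942 → 75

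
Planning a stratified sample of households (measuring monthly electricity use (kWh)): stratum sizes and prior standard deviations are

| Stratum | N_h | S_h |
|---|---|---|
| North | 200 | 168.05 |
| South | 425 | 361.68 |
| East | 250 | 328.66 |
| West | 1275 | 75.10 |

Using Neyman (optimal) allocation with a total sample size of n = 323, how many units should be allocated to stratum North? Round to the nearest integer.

30

Neyman allocation: n_h = n · N_h S_h / Σ N_i S_i, with n = 323.
  stratum North: N_h·S_h = 200·168.05 = 33610.00
  stratum South: N_h·S_h = 425·361.68 = 153714.00
  stratum East: N_h·S_h = 250·328.66 = 82165.00
  stratum West: N_h·S_h = 1275·75.10 = 95752.50
Σ N_h S_h = 365241.50
n for stratum North = 323·33610.00/365241.50 = 29.723 → 30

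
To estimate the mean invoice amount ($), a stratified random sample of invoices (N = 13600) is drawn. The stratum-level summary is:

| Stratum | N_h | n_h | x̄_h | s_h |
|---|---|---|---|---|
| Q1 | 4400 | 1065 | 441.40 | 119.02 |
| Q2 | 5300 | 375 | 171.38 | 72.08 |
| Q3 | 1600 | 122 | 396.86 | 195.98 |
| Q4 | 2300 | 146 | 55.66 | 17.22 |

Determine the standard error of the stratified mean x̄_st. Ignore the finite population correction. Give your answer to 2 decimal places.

V̂(x̄_st) = Σ W_h² s_h²/n_h, with W_h = N_h/N and N = 13600:
  stratum Q1: (4400/13600)²·119.02²/1065 = 1.39225
  stratum Q2: (5300/13600)²·72.08²/375 = 2.10413
  stratum Q3: (1600/13600)²·195.98²/122 = 4.35738
  stratum Q4: (2300/13600)²·17.22²/146 = 0.0580887
V̂(x̄_st) = 7.91185
SE(x̄_st) = √7.91185 = 2.8128

SE(x̄_st) ≈ 2.81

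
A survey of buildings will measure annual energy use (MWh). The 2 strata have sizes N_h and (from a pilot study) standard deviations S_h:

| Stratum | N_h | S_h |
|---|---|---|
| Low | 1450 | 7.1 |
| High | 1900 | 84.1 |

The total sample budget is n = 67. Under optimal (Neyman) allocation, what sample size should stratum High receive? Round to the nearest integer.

63

Neyman allocation: n_h = n · N_h S_h / Σ N_i S_i, with n = 67.
  stratum Low: N_h·S_h = 1450·7.1 = 10295.00
  stratum High: N_h·S_h = 1900·84.1 = 159790.00
Σ N_h S_h = 170085.00
n for stratum High = 67·159790.00/170085.00 = 62.945 → 63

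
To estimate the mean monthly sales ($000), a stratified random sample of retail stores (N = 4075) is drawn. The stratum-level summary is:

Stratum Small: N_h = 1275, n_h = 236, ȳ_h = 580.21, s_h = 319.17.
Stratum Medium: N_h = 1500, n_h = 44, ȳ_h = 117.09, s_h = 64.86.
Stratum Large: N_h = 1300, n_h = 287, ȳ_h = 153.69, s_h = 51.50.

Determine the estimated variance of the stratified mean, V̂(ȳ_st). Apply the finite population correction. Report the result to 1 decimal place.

V̂(ȳ_st) = Σ W_h² (1 − n_h/N_h) s_h²/n_h, with W_h = N_h/N and N = 4075:
  stratum Small: (1275/4075)²·(1 − 236/1275)·319.17²/236 = 34.4352
  stratum Medium: (1500/4075)²·(1 − 44/1500)·64.86²/44 = 12.5747
  stratum Large: (1300/4075)²·(1 − 287/1300)·51.50²/287 = 0.732875
V̂(ȳ_st) = 47.7428

V̂(ȳ_st) ≈ 47.7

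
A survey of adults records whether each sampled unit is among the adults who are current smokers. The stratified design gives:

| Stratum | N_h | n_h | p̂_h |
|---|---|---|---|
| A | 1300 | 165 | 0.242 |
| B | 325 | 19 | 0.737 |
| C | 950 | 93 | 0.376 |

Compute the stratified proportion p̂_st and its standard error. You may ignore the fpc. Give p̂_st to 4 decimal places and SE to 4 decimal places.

p̂_st ≈ 0.3539, SE ≈ 0.0284

N = 2575; stratum weights W_h = N_h/N.
p̂_st = Σ W_h p̂_h = (1300·0.242 + 325·0.737 + 950·0.376)/2575 = 0.35391
V̂(p̂_st) = Σ W_h² p̂_h(1−p̂_h)/(n_h−1):
  stratum A: (1300/2575)²·0.242·0.758/164 = 0.000285084
  stratum B: (325/2575)²·0.737·0.263/18 = 0.000171539
  stratum C: (950/2575)²·0.376·0.624/92 = 0.000347118
V̂(p̂_st) = 0.000803741; SE = √V̂ = 0.0283503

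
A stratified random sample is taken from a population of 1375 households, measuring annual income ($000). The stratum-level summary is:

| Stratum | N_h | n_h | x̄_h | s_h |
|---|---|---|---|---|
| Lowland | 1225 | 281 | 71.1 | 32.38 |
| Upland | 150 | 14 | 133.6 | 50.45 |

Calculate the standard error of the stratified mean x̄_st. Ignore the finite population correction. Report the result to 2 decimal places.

SE(x̄_st) ≈ 2.26

V̂(x̄_st) = Σ W_h² s_h²/n_h, with W_h = N_h/N and N = 1375:
  stratum Lowland: (1225/1375)²·32.38²/281 = 2.96152
  stratum Upland: (150/1375)²·50.45²/14 = 2.16357
V̂(x̄_st) = 5.12509
SE(x̄_st) = √5.12509 = 2.26387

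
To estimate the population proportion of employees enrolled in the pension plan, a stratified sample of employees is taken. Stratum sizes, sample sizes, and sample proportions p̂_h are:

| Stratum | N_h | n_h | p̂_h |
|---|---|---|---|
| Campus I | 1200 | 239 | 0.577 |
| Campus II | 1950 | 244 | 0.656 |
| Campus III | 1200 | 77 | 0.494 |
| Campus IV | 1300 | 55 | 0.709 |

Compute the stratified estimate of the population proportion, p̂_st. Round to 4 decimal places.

p̂_st ≈ 0.6170

N = 5650; stratum weights W_h = N_h/N.
p̂_st = Σ W_h p̂_h = (1200·0.577 + 1950·0.656 + 1200·0.494 + 1300·0.709)/5650 = 0.61701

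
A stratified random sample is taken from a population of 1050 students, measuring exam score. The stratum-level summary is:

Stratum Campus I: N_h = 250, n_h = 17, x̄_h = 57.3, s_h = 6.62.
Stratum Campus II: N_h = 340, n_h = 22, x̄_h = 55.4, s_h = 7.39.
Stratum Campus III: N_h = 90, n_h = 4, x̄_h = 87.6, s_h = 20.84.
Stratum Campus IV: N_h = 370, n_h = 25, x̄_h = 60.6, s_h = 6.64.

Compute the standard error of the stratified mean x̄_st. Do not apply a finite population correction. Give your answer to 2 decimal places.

SE(x̄_st) ≈ 1.19

V̂(x̄_st) = Σ W_h² s_h²/n_h, with W_h = N_h/N and N = 1050:
  stratum Campus I: (250/1050)²·6.62²/17 = 0.14614
  stratum Campus II: (340/1050)²·7.39²/22 = 0.260283
  stratum Campus III: (90/1050)²·20.84²/4 = 0.797704
  stratum Campus IV: (370/1050)²·6.64²/25 = 0.218988
V̂(x̄_st) = 1.42312
SE(x̄_st) = √1.42312 = 1.19294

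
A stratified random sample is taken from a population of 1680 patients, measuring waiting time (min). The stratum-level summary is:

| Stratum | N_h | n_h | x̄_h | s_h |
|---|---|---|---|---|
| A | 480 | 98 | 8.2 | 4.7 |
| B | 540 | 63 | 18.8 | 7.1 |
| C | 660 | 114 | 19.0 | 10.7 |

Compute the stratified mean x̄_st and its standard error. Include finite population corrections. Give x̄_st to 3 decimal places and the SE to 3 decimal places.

x̄_st = Σ W_h x̄_h = (480·8.2 + 540·18.8 + 660·19.0)/1680 = 15.85000
V̂(x̄_st) = Σ W_h² (1 − n_h/N_h) s_h²/n_h, with W_h = N_h/N and N = 1680:
  stratum A: (480/1680)²·(1 − 98/480)·4.7²/98 = 0.0146439
  stratum B: (540/1680)²·(1 − 63/540)·7.1²/63 = 0.0730247
  stratum C: (660/1680)²·(1 − 114/660)·10.7²/114 = 0.128227
V̂(x̄_st) = 0.215896
SE(x̄_st) = √0.215896 = 0.464646

x̄_st ≈ 15.850, SE ≈ 0.465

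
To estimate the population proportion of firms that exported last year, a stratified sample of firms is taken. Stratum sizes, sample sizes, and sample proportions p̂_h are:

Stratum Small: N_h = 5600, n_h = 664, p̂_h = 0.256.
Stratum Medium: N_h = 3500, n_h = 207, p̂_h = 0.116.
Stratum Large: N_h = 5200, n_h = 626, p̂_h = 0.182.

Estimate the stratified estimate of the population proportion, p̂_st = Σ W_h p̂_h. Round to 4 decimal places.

N = 14300; stratum weights W_h = N_h/N.
p̂_st = Σ W_h p̂_h = (5600·0.256 + 3500·0.116 + 5200·0.182)/14300 = 0.19483

p̂_st ≈ 0.1948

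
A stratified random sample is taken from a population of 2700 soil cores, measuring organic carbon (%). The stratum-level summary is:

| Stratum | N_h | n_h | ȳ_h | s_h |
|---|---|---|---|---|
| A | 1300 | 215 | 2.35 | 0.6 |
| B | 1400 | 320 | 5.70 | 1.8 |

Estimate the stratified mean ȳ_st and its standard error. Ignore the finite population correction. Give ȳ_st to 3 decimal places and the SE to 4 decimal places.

ȳ_st = Σ W_h ȳ_h = (1300·2.35 + 1400·5.70)/2700 = 4.08704
V̂(ȳ_st) = Σ W_h² s_h²/n_h, with W_h = N_h/N and N = 2700:
  stratum A: (1300/2700)²·0.6²/215 = 0.000388171
  stratum B: (1400/2700)²·1.8²/320 = 0.00272222
V̂(ȳ_st) = 0.00311039
SE(ȳ_st) = √0.00311039 = 0.0557709

ȳ_st ≈ 4.087, SE ≈ 0.0558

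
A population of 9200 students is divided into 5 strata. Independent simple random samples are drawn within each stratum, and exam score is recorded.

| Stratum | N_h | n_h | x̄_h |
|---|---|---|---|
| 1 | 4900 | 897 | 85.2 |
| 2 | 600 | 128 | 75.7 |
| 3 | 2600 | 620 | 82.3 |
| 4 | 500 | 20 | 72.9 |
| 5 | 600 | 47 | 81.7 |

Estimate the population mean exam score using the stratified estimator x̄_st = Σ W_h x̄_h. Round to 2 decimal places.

N = Σ N_h = 9200. Stratum weights W_h = N_h/N.
x̄_st = (4900·85.2 + 600·75.7 + 2600·82.3 + 500·72.9 + 600·81.7) / 9200 = 82.8641

x̄_st ≈ 82.86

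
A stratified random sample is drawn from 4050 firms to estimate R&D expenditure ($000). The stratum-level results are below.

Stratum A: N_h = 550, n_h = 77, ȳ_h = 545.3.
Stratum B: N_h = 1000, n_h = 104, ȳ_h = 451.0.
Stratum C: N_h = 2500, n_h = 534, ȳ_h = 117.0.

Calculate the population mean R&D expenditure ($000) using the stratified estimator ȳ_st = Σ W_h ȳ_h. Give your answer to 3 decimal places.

N = Σ N_h = 4050. Stratum weights W_h = N_h/N.
ȳ_st = (550·545.3 + 1000·451.0 + 2500·117.0) / 4050 = 257.63333

ȳ_st ≈ 257.633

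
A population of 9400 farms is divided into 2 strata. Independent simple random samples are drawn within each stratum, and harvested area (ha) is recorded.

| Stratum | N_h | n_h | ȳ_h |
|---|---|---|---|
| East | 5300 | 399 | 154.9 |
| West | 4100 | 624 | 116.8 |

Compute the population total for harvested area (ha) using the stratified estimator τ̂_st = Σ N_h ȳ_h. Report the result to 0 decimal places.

τ̂_st = Σ N_h ȳ_h = 5300·154.9 + 4100·116.8 = 1299850

τ̂_st ≈ 1299850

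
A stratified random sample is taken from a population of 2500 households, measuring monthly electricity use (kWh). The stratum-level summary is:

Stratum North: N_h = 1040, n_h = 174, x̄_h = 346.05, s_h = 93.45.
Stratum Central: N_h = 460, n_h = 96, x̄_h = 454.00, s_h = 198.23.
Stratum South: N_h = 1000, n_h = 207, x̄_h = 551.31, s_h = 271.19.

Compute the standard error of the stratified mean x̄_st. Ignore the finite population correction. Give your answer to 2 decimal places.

SE(x̄_st) ≈ 8.91

V̂(x̄_st) = Σ W_h² s_h²/n_h, with W_h = N_h/N and N = 2500:
  stratum North: (1040/2500)²·93.45²/174 = 8.68552
  stratum Central: (460/2500)²·198.23²/96 = 13.8581
  stratum South: (1000/2500)²·271.19²/207 = 56.8456
V̂(x̄_st) = 79.3892
SE(x̄_st) = √79.3892 = 8.91006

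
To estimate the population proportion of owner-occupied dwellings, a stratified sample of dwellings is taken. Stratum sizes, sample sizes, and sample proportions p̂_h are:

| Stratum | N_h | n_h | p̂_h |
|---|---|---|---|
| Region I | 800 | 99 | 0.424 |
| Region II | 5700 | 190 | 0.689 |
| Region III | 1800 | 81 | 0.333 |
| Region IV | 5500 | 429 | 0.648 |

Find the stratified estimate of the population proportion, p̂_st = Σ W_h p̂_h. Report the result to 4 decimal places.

N = 13800; stratum weights W_h = N_h/N.
p̂_st = Σ W_h p̂_h = (800·0.424 + 5700·0.689 + 1800·0.333 + 5500·0.648)/13800 = 0.61086

p̂_st ≈ 0.6109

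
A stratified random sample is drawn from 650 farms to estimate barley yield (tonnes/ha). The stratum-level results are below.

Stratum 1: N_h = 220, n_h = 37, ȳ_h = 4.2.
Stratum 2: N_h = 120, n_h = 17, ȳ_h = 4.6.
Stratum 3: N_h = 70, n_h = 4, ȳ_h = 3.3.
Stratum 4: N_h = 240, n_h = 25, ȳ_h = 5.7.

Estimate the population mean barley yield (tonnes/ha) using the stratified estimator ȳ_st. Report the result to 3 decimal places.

ȳ_st ≈ 4.731

N = Σ N_h = 650. Stratum weights W_h = N_h/N.
ȳ_st = (220·4.2 + 120·4.6 + 70·3.3 + 240·5.7) / 650 = 4.73077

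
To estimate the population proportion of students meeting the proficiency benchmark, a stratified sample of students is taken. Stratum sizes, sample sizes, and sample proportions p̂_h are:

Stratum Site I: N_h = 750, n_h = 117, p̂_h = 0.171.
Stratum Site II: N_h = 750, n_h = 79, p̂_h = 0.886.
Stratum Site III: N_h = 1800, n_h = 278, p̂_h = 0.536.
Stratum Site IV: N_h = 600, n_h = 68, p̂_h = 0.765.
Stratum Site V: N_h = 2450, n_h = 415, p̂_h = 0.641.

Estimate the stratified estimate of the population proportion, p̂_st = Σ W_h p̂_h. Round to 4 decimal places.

p̂_st ≈ 0.5964

N = 6350; stratum weights W_h = N_h/N.
p̂_st = Σ W_h p̂_h = (750·0.171 + 750·0.886 + 1800·0.536 + 600·0.765 + 2450·0.641)/6350 = 0.59638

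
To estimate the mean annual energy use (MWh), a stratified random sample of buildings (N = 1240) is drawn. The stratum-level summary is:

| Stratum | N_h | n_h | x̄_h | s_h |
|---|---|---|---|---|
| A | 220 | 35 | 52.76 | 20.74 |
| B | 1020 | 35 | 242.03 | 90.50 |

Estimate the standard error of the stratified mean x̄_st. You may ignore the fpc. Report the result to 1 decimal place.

SE(x̄_st) ≈ 12.6

V̂(x̄_st) = Σ W_h² s_h²/n_h, with W_h = N_h/N and N = 1240:
  stratum A: (220/1240)²·20.74²/35 = 0.386858
  stratum B: (1020/1240)²·90.50²/35 = 158.338
V̂(x̄_st) = 158.725
SE(x̄_st) = √158.725 = 12.5986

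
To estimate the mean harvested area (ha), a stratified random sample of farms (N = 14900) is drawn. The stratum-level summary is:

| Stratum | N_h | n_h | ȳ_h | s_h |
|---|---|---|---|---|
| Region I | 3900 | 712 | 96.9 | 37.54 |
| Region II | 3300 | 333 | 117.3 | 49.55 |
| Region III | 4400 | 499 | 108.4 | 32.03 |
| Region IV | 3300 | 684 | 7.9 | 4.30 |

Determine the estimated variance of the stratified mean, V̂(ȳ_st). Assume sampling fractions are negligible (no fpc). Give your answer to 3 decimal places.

V̂(ȳ_st) ≈ 0.678

V̂(ȳ_st) = Σ W_h² s_h²/n_h, with W_h = N_h/N and N = 14900:
  stratum Region I: (3900/14900)²·37.54²/712 = 0.135602
  stratum Region II: (3300/14900)²·49.55²/333 = 0.361658
  stratum Region III: (4400/14900)²·32.03²/499 = 0.179286
  stratum Region IV: (3300/14900)²·4.30²/684 = 0.00132598
V̂(ȳ_st) = 0.677872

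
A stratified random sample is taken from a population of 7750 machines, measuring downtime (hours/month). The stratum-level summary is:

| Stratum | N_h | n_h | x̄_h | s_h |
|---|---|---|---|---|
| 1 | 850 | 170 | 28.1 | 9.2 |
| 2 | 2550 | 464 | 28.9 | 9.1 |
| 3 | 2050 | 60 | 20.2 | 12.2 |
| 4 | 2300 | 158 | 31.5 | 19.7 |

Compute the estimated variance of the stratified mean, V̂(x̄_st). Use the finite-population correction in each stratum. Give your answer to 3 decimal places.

V̂(x̄_st) = Σ W_h² (1 − n_h/N_h) s_h²/n_h, with W_h = N_h/N and N = 7750:
  stratum 1: (850/7750)²·(1 − 170/850)·9.2²/170 = 0.00479128
  stratum 2: (2550/7750)²·(1 − 464/2550)·9.1²/464 = 0.0158058
  stratum 3: (2050/7750)²·(1 − 60/2050)·12.2²/60 = 0.168489
  stratum 4: (2300/7750)²·(1 − 158/2300)·19.7²/158 = 0.201474
V̂(x̄_st) = 0.39056

V̂(x̄_st) ≈ 0.391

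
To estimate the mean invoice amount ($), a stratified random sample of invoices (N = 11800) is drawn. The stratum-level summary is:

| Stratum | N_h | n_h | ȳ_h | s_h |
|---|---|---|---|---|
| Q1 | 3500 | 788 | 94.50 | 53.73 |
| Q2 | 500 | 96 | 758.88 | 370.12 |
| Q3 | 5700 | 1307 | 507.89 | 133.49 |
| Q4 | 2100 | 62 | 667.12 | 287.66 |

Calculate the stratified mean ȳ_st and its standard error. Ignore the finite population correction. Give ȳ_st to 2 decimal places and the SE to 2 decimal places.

ȳ_st = Σ W_h ȳ_h = (3500·94.50 + 500·758.88 + 5700·507.89 + 2100·667.12)/11800 = 424.24703
V̂(ȳ_st) = Σ W_h² s_h²/n_h, with W_h = N_h/N and N = 11800:
  stratum Q1: (3500/11800)²·53.73²/788 = 0.322314
  stratum Q2: (500/11800)²·370.12²/96 = 2.56206
  stratum Q3: (5700/11800)²·133.49²/1307 = 3.18132
  stratum Q4: (2100/11800)²·287.66²/62 = 42.2709
V̂(ȳ_st) = 48.3366
SE(ȳ_st) = √48.3366 = 6.95246

ȳ_st ≈ 424.25, SE ≈ 6.95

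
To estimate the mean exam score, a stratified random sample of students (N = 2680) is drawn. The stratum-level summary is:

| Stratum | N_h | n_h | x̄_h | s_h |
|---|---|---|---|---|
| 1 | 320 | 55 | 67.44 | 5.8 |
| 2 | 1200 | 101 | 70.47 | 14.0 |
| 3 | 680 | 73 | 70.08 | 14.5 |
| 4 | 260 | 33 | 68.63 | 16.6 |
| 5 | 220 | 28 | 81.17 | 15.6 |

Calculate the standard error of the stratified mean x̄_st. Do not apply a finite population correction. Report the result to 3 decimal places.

V̂(x̄_st) = Σ W_h² s_h²/n_h, with W_h = N_h/N and N = 2680:
  stratum 1: (320/2680)²·5.8²/55 = 0.00872014
  stratum 2: (1200/2680)²·14.0²/101 = 0.38907
  stratum 3: (680/2680)²·14.5²/73 = 0.185422
  stratum 4: (260/2680)²·16.6²/33 = 0.0785922
  stratum 5: (220/2680)²·15.6²/28 = 0.0585689
V̂(x̄_st) = 0.720373
SE(x̄_st) = √0.720373 = 0.848748

SE(x̄_st) ≈ 0.849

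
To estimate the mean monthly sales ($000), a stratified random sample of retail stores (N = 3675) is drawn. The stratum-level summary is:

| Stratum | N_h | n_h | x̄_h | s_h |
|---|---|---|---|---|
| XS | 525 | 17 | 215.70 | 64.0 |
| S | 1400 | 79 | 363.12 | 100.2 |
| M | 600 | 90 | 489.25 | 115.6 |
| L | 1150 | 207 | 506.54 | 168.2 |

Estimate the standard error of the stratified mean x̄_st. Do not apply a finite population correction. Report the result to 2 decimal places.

V̂(x̄_st) = Σ W_h² s_h²/n_h, with W_h = N_h/N and N = 3675:
  stratum XS: (525/3675)²·64.0²/17 = 4.91717
  stratum S: (1400/3675)²·100.2²/79 = 18.4438
  stratum M: (600/3675)²·115.6²/90 = 3.95786
  stratum L: (1150/3675)²·168.2²/207 = 13.3833
V̂(x̄_st) = 40.7021
SE(x̄_st) = √40.7021 = 6.37982

SE(x̄_st) ≈ 6.38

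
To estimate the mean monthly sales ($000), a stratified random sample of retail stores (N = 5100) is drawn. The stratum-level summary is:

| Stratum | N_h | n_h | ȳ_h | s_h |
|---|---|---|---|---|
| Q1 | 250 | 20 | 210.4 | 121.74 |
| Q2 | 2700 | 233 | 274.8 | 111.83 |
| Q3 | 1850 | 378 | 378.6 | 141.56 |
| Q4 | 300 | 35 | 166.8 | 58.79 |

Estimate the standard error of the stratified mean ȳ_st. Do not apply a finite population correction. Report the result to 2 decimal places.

SE(ȳ_st) ≈ 4.91

V̂(ȳ_st) = Σ W_h² s_h²/n_h, with W_h = N_h/N and N = 5100:
  stratum Q1: (250/5100)²·121.74²/20 = 1.78064
  stratum Q2: (2700/5100)²·111.83²/233 = 15.0435
  stratum Q3: (1850/5100)²·141.56²/378 = 6.97577
  stratum Q4: (300/5100)²·58.79²/35 = 0.341697
V̂(ȳ_st) = 24.1416
SE(ȳ_st) = √24.1416 = 4.91341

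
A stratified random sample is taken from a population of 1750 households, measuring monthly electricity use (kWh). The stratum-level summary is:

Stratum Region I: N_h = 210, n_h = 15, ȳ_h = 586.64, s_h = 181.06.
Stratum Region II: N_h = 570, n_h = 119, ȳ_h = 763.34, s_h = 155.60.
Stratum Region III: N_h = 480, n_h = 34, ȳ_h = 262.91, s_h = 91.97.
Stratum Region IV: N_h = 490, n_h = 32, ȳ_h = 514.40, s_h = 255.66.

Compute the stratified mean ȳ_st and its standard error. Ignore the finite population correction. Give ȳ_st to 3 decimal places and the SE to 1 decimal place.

ȳ_st ≈ 535.172, SE ≈ 15.2

ȳ_st = Σ W_h ȳ_h = (210·586.64 + 570·763.34 + 480·262.91 + 490·514.40)/1750 = 535.17200
V̂(ȳ_st) = Σ W_h² s_h²/n_h, with W_h = N_h/N and N = 1750:
  stratum Region I: (210/1750)²·181.06²/15 = 31.4714
  stratum Region II: (570/1750)²·155.60²/119 = 21.5847
  stratum Region III: (480/1750)²·91.97²/34 = 18.7163
  stratum Region IV: (490/1750)²·255.66²/32 = 160.137
V̂(ȳ_st) = 231.909
SE(ȳ_st) = √231.909 = 15.2286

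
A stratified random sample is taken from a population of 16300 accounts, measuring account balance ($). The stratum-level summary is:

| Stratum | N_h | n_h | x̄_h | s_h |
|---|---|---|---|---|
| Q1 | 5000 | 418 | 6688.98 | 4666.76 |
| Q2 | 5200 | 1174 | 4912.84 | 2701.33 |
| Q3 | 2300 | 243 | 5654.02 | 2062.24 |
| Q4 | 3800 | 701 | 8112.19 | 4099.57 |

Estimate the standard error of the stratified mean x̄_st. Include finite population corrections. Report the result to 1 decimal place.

V̂(x̄_st) = Σ W_h² (1 − n_h/N_h) s_h²/n_h, with W_h = N_h/N and N = 16300:
  stratum Q1: (5000/16300)²·(1 − 418/5000)·4666.76²/418 = 4492.67
  stratum Q2: (5200/16300)²·(1 − 1174/5200)·2701.33²/1174 = 489.767
  stratum Q3: (2300/16300)²·(1 − 243/2300)·2062.24²/243 = 311.644
  stratum Q4: (3800/16300)²·(1 − 701/3800)·4099.57²/701 = 1062.65
V̂(x̄_st) = 6356.73
SE(x̄_st) = √6356.73 = 79.7291

SE(x̄_st) ≈ 79.7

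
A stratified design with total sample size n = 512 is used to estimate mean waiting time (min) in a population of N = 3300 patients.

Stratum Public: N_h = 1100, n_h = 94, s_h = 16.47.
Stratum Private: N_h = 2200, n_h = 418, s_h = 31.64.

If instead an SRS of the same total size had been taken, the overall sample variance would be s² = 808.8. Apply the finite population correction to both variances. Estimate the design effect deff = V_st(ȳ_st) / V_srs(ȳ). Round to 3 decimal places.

V̂(ȳ_st) = Σ W_h² (1 − n_h/N_h) s_h²/n_h, with W_h = N_h/N and N = 3300:
  stratum Public: (1100/3300)²·(1 − 94/1100)·16.47²/94 = 0.293239
  stratum Private: (2200/3300)²·(1 − 418/2200)·31.64²/418 = 0.862182
V_st = 1.15542
V_srs = (1 − 512/3300)·808.8/512 = 1.3346
deff = V_st / V_srs = 1.15542/1.3346 = 0.8657

deff ≈ 0.866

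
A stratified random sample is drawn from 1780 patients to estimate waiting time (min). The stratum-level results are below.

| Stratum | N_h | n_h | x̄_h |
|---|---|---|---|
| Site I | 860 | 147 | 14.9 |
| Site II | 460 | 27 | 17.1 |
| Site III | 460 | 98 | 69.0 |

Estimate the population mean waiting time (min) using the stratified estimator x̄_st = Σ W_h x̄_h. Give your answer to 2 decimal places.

N = Σ N_h = 1780. Stratum weights W_h = N_h/N.
x̄_st = (860·14.9 + 460·17.1 + 460·69.0) / 1780 = 29.4494

x̄_st ≈ 29.45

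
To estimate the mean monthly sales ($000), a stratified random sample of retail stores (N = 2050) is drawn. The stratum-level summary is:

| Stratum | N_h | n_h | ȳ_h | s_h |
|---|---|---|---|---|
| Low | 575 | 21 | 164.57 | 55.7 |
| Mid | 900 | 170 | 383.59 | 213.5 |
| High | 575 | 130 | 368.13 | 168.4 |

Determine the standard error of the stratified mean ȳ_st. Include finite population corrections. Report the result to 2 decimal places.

SE(ȳ_st) ≈ 8.15

V̂(ȳ_st) = Σ W_h² (1 − n_h/N_h) s_h²/n_h, with W_h = N_h/N and N = 2050:
  stratum Low: (575/2050)²·(1 − 21/575)·55.7²/21 = 11.1985
  stratum Mid: (900/2050)²·(1 − 170/900)·213.5²/170 = 41.9184
  stratum High: (575/2050)²·(1 − 130/575)·168.4²/130 = 13.2819
V̂(ȳ_st) = 66.3988
SE(ȳ_st) = √66.3988 = 8.14855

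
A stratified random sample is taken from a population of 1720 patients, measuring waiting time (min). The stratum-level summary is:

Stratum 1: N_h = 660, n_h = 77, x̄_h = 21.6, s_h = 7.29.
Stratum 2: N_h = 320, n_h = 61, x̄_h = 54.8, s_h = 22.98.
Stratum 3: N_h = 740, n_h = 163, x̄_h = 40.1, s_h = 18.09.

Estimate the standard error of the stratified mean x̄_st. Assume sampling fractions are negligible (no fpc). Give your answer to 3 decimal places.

SE(x̄_st) ≈ 0.879

V̂(x̄_st) = Σ W_h² s_h²/n_h, with W_h = N_h/N and N = 1720:
  stratum 1: (660/1720)²·7.29²/77 = 0.101624
  stratum 2: (320/1720)²·22.98²/61 = 0.299649
  stratum 3: (740/1720)²·18.09²/163 = 0.371617
V̂(x̄_st) = 0.772891
SE(x̄_st) = √0.772891 = 0.879142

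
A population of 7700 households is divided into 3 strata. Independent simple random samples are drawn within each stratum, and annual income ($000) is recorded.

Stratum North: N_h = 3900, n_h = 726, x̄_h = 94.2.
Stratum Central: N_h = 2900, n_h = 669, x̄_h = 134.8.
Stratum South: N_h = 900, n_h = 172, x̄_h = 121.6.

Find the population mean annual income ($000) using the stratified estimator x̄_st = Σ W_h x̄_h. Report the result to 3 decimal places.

N = Σ N_h = 7700. Stratum weights W_h = N_h/N.
x̄_st = (3900·94.2 + 2900·134.8 + 900·121.6) / 7700 = 112.69351

x̄_st ≈ 112.694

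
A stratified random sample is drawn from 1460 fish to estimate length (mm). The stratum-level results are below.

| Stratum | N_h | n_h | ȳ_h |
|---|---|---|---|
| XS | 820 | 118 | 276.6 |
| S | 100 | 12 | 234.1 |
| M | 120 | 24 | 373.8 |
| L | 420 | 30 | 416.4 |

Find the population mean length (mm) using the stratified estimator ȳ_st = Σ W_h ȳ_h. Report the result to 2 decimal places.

N = Σ N_h = 1460. Stratum weights W_h = N_h/N.
ȳ_st = (820·276.6 + 100·234.1 + 120·373.8 + 420·416.4) / 1460 = 321.8945

ȳ_st ≈ 321.89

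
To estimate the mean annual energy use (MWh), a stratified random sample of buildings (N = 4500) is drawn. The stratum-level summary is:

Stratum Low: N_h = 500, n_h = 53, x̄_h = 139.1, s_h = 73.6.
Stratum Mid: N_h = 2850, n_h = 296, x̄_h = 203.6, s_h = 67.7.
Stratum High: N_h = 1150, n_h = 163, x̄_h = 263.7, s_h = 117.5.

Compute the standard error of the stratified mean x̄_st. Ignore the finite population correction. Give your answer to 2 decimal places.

SE(x̄_st) ≈ 3.61

V̂(x̄_st) = Σ W_h² s_h²/n_h, with W_h = N_h/N and N = 4500:
  stratum Low: (500/4500)²·73.6²/53 = 1.26181
  stratum Mid: (2850/4500)²·67.7²/296 = 6.21084
  stratum High: (1150/4500)²·117.5²/163 = 5.5317
V̂(x̄_st) = 13.0044
SE(x̄_st) = √13.0044 = 3.60616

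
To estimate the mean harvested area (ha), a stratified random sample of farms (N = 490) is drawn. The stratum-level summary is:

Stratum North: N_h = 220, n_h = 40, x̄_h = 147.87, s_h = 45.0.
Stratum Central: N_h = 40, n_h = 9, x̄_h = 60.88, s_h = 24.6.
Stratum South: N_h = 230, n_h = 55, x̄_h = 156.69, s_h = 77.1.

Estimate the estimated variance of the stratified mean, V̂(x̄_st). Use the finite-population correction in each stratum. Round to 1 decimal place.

V̂(x̄_st) ≈ 26.8

V̂(x̄_st) = Σ W_h² (1 − n_h/N_h) s_h²/n_h, with W_h = N_h/N and N = 490:
  stratum North: (220/490)²·(1 − 40/220)·45.0²/40 = 8.34965
  stratum Central: (40/490)²·(1 − 9/40)·24.6²/9 = 0.347262
  stratum South: (230/490)²·(1 − 55/230)·77.1²/55 = 18.1184
V̂(x̄_st) = 26.8153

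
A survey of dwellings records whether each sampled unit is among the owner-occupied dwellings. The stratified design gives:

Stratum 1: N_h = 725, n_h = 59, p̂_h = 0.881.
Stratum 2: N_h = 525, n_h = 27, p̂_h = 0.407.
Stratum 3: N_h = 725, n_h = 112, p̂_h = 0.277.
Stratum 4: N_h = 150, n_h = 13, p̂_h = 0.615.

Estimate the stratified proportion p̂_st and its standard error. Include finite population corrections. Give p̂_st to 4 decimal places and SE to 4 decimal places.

p̂_st ≈ 0.5390, SE ≈ 0.0316

N = 2125; stratum weights W_h = N_h/N.
p̂_st = Σ W_h p̂_h = (725·0.881 + 525·0.407 + 725·0.277 + 150·0.615)/2125 = 0.53905
V̂(p̂_st) = Σ W_h² (1 − n_h/N_h) p̂_h(1−p̂_h)/(n_h−1):
  stratum 1: (725/2125)²·(1 − 59/725)·0.881·0.119/58 = 0.000193281
  stratum 2: (525/2125)²·(1 − 27/525)·0.407·0.593/26 = 0.00053746
  stratum 3: (725/2125)²·(1 − 112/725)·0.277·0.723/111 = 0.000177572
  stratum 4: (150/2125)²·(1 − 13/150)·0.615·0.385/12 = 8.97943e-05
V̂(p̂_st) = 0.000998108; SE = √V̂ = 0.0315929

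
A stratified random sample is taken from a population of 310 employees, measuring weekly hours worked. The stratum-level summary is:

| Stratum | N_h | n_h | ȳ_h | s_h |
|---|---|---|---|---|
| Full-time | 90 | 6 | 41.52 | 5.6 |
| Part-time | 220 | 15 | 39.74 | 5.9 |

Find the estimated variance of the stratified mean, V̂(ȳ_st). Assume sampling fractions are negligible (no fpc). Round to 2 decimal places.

V̂(ȳ_st) = Σ W_h² s_h²/n_h, with W_h = N_h/N and N = 310:
  stratum Full-time: (90/310)²·5.6²/6 = 0.440541
  stratum Part-time: (220/310)²·5.9²/15 = 1.16879
V̂(ȳ_st) = 1.60933

V̂(ȳ_st) ≈ 1.61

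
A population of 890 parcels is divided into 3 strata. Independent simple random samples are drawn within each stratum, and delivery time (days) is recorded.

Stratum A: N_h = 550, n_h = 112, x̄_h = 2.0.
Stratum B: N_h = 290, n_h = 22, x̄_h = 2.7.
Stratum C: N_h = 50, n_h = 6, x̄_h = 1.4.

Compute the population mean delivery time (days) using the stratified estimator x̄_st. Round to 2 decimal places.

N = Σ N_h = 890. Stratum weights W_h = N_h/N.
x̄_st = (550·2.0 + 290·2.7 + 50·1.4) / 890 = 2.1944

x̄_st ≈ 2.19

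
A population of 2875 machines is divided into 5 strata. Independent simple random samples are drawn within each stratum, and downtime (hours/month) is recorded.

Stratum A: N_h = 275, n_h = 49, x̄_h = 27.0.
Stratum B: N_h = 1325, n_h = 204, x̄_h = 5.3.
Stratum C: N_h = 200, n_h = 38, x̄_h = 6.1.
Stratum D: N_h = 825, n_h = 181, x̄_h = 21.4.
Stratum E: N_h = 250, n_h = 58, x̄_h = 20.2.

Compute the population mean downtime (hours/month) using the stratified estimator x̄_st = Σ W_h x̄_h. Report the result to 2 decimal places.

x̄_st ≈ 13.35

N = Σ N_h = 2875. Stratum weights W_h = N_h/N.
x̄_st = (275·27.0 + 1325·5.3 + 200·6.1 + 825·21.4 + 250·20.2) / 2875 = 13.3470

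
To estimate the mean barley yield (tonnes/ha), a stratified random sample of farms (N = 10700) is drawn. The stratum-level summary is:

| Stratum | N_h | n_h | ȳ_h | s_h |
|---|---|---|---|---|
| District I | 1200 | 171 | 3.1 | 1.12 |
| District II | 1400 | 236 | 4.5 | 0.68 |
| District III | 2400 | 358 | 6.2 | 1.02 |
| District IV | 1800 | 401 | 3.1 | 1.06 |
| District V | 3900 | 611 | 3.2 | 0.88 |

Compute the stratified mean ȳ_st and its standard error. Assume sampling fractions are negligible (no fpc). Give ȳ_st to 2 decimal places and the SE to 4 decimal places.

ȳ_st = Σ W_h ȳ_h = (1200·3.1 + 1400·4.5 + 2400·6.2 + 1800·3.1 + 3900·3.2)/10700 = 4.01495
V̂(ȳ_st) = Σ W_h² s_h²/n_h, with W_h = N_h/N and N = 10700:
  stratum District I: (1200/10700)²·1.12²/171 = 9.22646e-05
  stratum District II: (1400/10700)²·0.68²/236 = 3.35424e-05
  stratum District III: (2400/10700)²·1.02²/358 = 0.000146208
  stratum District IV: (1800/10700)²·1.06²/401 = 7.92948e-05
  stratum District V: (3900/10700)²·0.88²/611 = 0.000168378
V̂(ȳ_st) = 0.000519688
SE(ȳ_st) = √0.000519688 = 0.0227967

ȳ_st ≈ 4.01, SE ≈ 0.0228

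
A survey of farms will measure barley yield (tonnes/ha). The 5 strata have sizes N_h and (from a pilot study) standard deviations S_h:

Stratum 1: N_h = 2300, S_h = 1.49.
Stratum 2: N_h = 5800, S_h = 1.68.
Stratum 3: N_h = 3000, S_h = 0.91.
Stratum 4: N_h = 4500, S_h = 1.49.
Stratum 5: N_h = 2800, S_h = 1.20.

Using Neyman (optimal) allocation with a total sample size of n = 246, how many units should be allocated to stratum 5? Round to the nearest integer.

Neyman allocation: n_h = n · N_h S_h / Σ N_i S_i, with n = 246.
  stratum 1: N_h·S_h = 2300·1.49 = 3427.00
  stratum 2: N_h·S_h = 5800·1.68 = 9744.00
  stratum 3: N_h·S_h = 3000·0.91 = 2730.00
  stratum 4: N_h·S_h = 4500·1.49 = 6705.00
  stratum 5: N_h·S_h = 2800·1.20 = 3360.00
Σ N_h S_h = 25966.00
n for stratum 5 = 246·3360.00/25966.00 = 31.832 → 32

32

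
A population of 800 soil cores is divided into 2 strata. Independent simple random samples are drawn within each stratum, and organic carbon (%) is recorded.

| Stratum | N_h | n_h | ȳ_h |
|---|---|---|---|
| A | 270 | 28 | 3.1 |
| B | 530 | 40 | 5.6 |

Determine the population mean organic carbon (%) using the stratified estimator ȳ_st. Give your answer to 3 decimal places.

ȳ_st ≈ 4.756

N = Σ N_h = 800. Stratum weights W_h = N_h/N.
ȳ_st = (270·3.1 + 530·5.6) / 800 = 4.75625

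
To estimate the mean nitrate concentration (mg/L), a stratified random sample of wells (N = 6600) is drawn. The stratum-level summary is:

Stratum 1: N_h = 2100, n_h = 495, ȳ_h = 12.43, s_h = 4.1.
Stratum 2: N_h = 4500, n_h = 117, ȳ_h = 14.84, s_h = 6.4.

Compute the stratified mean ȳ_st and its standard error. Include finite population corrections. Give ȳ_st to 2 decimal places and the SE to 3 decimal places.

ȳ_st = Σ W_h ȳ_h = (2100·12.43 + 4500·14.84)/6600 = 14.07318
V̂(ȳ_st) = Σ W_h² (1 − n_h/N_h) s_h²/n_h, with W_h = N_h/N and N = 6600:
  stratum 1: (2100/6600)²·(1 − 495/2100)·4.1²/495 = 0.00262766
  stratum 2: (4500/6600)²·(1 − 117/4500)·6.4²/117 = 0.158515
V̂(ȳ_st) = 0.161143
SE(ȳ_st) = √0.161143 = 0.401426

ȳ_st ≈ 14.07, SE ≈ 0.401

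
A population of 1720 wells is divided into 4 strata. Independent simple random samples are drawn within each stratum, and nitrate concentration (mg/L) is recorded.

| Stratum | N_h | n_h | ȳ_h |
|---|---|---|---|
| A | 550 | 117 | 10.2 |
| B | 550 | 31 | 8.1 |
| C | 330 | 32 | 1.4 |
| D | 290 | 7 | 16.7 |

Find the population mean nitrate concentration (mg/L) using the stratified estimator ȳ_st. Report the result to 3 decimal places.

N = Σ N_h = 1720. Stratum weights W_h = N_h/N.
ȳ_st = (550·10.2 + 550·8.1 + 330·1.4 + 290·16.7) / 1720 = 8.93605

ȳ_st ≈ 8.936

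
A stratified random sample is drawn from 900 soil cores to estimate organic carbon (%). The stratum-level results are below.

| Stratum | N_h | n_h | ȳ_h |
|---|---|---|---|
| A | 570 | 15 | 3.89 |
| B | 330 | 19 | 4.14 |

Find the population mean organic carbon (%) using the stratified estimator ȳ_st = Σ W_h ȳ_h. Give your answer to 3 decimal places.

N = Σ N_h = 900. Stratum weights W_h = N_h/N.
ȳ_st = (570·3.89 + 330·4.14) / 900 = 3.98167

ȳ_st ≈ 3.982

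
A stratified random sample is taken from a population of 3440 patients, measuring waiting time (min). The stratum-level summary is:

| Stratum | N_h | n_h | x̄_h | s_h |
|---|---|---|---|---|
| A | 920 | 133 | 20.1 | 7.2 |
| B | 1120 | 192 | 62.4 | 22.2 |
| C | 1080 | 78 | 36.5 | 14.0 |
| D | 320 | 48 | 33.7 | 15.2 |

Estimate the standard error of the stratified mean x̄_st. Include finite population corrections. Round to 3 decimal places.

SE(x̄_st) ≈ 0.717

V̂(x̄_st) = Σ W_h² (1 − n_h/N_h) s_h²/n_h, with W_h = N_h/N and N = 3440:
  stratum A: (920/3440)²·(1 − 133/920)·7.2²/133 = 0.0238484
  stratum B: (1120/3440)²·(1 − 192/1120)·22.2²/192 = 0.225452
  stratum C: (1080/3440)²·(1 − 78/1080)·14.0²/78 = 0.229793
  stratum D: (320/3440)²·(1 − 48/320)·15.2²/48 = 0.0354036
V̂(x̄_st) = 0.514497
SE(x̄_st) = √0.514497 = 0.717284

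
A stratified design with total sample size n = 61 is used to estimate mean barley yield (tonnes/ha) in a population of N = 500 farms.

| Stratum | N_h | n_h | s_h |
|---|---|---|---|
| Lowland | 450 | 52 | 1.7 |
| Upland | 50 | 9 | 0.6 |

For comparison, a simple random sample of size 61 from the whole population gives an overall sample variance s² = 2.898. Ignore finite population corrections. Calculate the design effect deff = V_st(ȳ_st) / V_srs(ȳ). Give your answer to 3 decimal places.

deff ≈ 0.956

V̂(ȳ_st) = Σ W_h² s_h²/n_h, with W_h = N_h/N and N = 500:
  stratum Lowland: (450/500)²·1.7²/52 = 0.0450173
  stratum Upland: (50/500)²·0.6²/9 = 0.0004
V_st = 0.0454173
V_srs = s²/n = 2.898/61 = 0.0475082
deff = V_st / V_srs = 0.0454173/0.0475082 = 0.9560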